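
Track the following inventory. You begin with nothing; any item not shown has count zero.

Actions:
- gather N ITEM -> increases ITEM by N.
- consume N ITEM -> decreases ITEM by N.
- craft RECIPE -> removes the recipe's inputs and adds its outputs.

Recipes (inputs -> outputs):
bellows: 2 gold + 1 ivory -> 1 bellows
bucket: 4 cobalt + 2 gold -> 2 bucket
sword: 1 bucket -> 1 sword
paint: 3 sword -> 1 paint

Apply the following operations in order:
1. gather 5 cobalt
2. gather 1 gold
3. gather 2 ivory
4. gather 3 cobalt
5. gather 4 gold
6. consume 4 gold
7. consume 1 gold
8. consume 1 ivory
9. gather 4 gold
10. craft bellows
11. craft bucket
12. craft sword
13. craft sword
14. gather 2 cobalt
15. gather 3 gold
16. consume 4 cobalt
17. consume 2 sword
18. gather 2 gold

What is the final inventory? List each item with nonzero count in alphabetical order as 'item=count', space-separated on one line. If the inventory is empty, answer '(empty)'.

After 1 (gather 5 cobalt): cobalt=5
After 2 (gather 1 gold): cobalt=5 gold=1
After 3 (gather 2 ivory): cobalt=5 gold=1 ivory=2
After 4 (gather 3 cobalt): cobalt=8 gold=1 ivory=2
After 5 (gather 4 gold): cobalt=8 gold=5 ivory=2
After 6 (consume 4 gold): cobalt=8 gold=1 ivory=2
After 7 (consume 1 gold): cobalt=8 ivory=2
After 8 (consume 1 ivory): cobalt=8 ivory=1
After 9 (gather 4 gold): cobalt=8 gold=4 ivory=1
After 10 (craft bellows): bellows=1 cobalt=8 gold=2
After 11 (craft bucket): bellows=1 bucket=2 cobalt=4
After 12 (craft sword): bellows=1 bucket=1 cobalt=4 sword=1
After 13 (craft sword): bellows=1 cobalt=4 sword=2
After 14 (gather 2 cobalt): bellows=1 cobalt=6 sword=2
After 15 (gather 3 gold): bellows=1 cobalt=6 gold=3 sword=2
After 16 (consume 4 cobalt): bellows=1 cobalt=2 gold=3 sword=2
After 17 (consume 2 sword): bellows=1 cobalt=2 gold=3
After 18 (gather 2 gold): bellows=1 cobalt=2 gold=5

Answer: bellows=1 cobalt=2 gold=5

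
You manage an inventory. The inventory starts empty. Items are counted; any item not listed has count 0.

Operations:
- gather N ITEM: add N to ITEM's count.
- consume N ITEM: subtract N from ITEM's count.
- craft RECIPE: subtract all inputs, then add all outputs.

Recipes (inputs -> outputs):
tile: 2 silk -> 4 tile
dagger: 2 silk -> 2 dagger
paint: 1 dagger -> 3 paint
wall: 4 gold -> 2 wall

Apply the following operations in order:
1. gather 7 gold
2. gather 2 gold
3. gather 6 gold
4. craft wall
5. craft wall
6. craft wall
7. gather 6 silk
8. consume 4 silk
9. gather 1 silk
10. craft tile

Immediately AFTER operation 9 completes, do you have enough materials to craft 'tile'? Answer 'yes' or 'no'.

After 1 (gather 7 gold): gold=7
After 2 (gather 2 gold): gold=9
After 3 (gather 6 gold): gold=15
After 4 (craft wall): gold=11 wall=2
After 5 (craft wall): gold=7 wall=4
After 6 (craft wall): gold=3 wall=6
After 7 (gather 6 silk): gold=3 silk=6 wall=6
After 8 (consume 4 silk): gold=3 silk=2 wall=6
After 9 (gather 1 silk): gold=3 silk=3 wall=6

Answer: yes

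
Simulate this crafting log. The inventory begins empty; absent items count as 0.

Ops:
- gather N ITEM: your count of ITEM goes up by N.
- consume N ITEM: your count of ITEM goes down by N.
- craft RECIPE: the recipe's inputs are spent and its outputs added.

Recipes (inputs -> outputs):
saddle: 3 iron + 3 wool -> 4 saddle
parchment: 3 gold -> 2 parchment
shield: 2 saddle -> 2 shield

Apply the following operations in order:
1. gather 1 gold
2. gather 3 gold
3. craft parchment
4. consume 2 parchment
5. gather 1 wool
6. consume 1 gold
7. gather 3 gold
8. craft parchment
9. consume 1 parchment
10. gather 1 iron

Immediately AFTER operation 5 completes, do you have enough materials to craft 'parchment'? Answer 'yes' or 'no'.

After 1 (gather 1 gold): gold=1
After 2 (gather 3 gold): gold=4
After 3 (craft parchment): gold=1 parchment=2
After 4 (consume 2 parchment): gold=1
After 5 (gather 1 wool): gold=1 wool=1

Answer: no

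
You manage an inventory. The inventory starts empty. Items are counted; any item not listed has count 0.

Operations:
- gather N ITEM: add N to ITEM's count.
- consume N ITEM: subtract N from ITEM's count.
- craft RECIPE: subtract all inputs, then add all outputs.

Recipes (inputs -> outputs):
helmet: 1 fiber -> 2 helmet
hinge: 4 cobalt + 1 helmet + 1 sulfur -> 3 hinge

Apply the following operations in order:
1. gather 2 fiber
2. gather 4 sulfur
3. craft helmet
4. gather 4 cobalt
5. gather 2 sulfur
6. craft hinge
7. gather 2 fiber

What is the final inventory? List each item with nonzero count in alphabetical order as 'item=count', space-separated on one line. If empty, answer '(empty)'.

After 1 (gather 2 fiber): fiber=2
After 2 (gather 4 sulfur): fiber=2 sulfur=4
After 3 (craft helmet): fiber=1 helmet=2 sulfur=4
After 4 (gather 4 cobalt): cobalt=4 fiber=1 helmet=2 sulfur=4
After 5 (gather 2 sulfur): cobalt=4 fiber=1 helmet=2 sulfur=6
After 6 (craft hinge): fiber=1 helmet=1 hinge=3 sulfur=5
After 7 (gather 2 fiber): fiber=3 helmet=1 hinge=3 sulfur=5

Answer: fiber=3 helmet=1 hinge=3 sulfur=5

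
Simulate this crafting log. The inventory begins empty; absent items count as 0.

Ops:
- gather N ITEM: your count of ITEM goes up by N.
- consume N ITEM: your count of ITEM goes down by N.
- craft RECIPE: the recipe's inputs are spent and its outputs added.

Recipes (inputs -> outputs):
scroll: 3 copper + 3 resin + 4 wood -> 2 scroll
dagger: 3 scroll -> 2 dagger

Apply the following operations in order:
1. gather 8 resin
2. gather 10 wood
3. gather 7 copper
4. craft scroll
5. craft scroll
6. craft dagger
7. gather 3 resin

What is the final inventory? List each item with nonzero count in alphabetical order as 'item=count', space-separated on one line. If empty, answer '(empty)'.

After 1 (gather 8 resin): resin=8
After 2 (gather 10 wood): resin=8 wood=10
After 3 (gather 7 copper): copper=7 resin=8 wood=10
After 4 (craft scroll): copper=4 resin=5 scroll=2 wood=6
After 5 (craft scroll): copper=1 resin=2 scroll=4 wood=2
After 6 (craft dagger): copper=1 dagger=2 resin=2 scroll=1 wood=2
After 7 (gather 3 resin): copper=1 dagger=2 resin=5 scroll=1 wood=2

Answer: copper=1 dagger=2 resin=5 scroll=1 wood=2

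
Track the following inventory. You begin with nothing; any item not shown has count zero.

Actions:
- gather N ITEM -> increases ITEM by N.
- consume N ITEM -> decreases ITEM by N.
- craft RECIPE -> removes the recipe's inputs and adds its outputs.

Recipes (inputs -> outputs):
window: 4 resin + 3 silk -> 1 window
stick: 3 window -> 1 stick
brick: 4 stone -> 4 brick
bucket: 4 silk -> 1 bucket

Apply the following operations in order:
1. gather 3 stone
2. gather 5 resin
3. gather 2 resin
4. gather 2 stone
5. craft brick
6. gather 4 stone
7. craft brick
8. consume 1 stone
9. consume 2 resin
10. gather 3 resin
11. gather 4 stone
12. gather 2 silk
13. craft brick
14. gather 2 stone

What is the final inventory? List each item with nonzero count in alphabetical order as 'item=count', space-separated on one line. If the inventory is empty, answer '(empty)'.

After 1 (gather 3 stone): stone=3
After 2 (gather 5 resin): resin=5 stone=3
After 3 (gather 2 resin): resin=7 stone=3
After 4 (gather 2 stone): resin=7 stone=5
After 5 (craft brick): brick=4 resin=7 stone=1
After 6 (gather 4 stone): brick=4 resin=7 stone=5
After 7 (craft brick): brick=8 resin=7 stone=1
After 8 (consume 1 stone): brick=8 resin=7
After 9 (consume 2 resin): brick=8 resin=5
After 10 (gather 3 resin): brick=8 resin=8
After 11 (gather 4 stone): brick=8 resin=8 stone=4
After 12 (gather 2 silk): brick=8 resin=8 silk=2 stone=4
After 13 (craft brick): brick=12 resin=8 silk=2
After 14 (gather 2 stone): brick=12 resin=8 silk=2 stone=2

Answer: brick=12 resin=8 silk=2 stone=2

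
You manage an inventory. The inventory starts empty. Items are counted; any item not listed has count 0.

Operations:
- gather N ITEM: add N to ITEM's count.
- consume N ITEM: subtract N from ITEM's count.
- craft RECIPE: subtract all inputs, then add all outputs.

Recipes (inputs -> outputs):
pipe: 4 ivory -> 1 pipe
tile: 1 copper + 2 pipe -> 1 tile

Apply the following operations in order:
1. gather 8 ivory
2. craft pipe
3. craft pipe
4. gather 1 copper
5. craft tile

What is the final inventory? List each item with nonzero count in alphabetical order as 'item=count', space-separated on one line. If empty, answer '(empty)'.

After 1 (gather 8 ivory): ivory=8
After 2 (craft pipe): ivory=4 pipe=1
After 3 (craft pipe): pipe=2
After 4 (gather 1 copper): copper=1 pipe=2
After 5 (craft tile): tile=1

Answer: tile=1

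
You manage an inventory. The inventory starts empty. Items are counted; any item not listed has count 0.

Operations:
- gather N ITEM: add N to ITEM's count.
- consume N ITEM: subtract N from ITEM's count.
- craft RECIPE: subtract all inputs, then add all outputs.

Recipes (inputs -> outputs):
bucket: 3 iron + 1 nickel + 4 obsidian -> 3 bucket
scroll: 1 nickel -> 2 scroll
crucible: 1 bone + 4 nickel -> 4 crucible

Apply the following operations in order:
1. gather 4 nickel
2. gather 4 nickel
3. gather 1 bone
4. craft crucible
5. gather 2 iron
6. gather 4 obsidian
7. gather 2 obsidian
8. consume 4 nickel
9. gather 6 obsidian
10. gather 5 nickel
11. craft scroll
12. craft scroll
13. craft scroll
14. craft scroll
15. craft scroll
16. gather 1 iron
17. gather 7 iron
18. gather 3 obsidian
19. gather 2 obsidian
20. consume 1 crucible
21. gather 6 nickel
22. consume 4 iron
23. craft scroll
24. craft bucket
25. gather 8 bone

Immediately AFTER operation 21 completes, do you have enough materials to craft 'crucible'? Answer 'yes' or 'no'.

After 1 (gather 4 nickel): nickel=4
After 2 (gather 4 nickel): nickel=8
After 3 (gather 1 bone): bone=1 nickel=8
After 4 (craft crucible): crucible=4 nickel=4
After 5 (gather 2 iron): crucible=4 iron=2 nickel=4
After 6 (gather 4 obsidian): crucible=4 iron=2 nickel=4 obsidian=4
After 7 (gather 2 obsidian): crucible=4 iron=2 nickel=4 obsidian=6
After 8 (consume 4 nickel): crucible=4 iron=2 obsidian=6
After 9 (gather 6 obsidian): crucible=4 iron=2 obsidian=12
After 10 (gather 5 nickel): crucible=4 iron=2 nickel=5 obsidian=12
After 11 (craft scroll): crucible=4 iron=2 nickel=4 obsidian=12 scroll=2
After 12 (craft scroll): crucible=4 iron=2 nickel=3 obsidian=12 scroll=4
After 13 (craft scroll): crucible=4 iron=2 nickel=2 obsidian=12 scroll=6
After 14 (craft scroll): crucible=4 iron=2 nickel=1 obsidian=12 scroll=8
After 15 (craft scroll): crucible=4 iron=2 obsidian=12 scroll=10
After 16 (gather 1 iron): crucible=4 iron=3 obsidian=12 scroll=10
After 17 (gather 7 iron): crucible=4 iron=10 obsidian=12 scroll=10
After 18 (gather 3 obsidian): crucible=4 iron=10 obsidian=15 scroll=10
After 19 (gather 2 obsidian): crucible=4 iron=10 obsidian=17 scroll=10
After 20 (consume 1 crucible): crucible=3 iron=10 obsidian=17 scroll=10
After 21 (gather 6 nickel): crucible=3 iron=10 nickel=6 obsidian=17 scroll=10

Answer: no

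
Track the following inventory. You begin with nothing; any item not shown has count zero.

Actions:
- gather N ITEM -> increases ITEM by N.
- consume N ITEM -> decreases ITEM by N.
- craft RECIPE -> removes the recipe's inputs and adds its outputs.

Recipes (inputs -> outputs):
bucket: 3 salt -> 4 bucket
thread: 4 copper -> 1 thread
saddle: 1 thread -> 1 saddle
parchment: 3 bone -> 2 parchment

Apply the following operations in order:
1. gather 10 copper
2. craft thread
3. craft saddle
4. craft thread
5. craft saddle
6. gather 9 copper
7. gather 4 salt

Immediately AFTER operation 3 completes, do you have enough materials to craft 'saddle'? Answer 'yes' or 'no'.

Answer: no

Derivation:
After 1 (gather 10 copper): copper=10
After 2 (craft thread): copper=6 thread=1
After 3 (craft saddle): copper=6 saddle=1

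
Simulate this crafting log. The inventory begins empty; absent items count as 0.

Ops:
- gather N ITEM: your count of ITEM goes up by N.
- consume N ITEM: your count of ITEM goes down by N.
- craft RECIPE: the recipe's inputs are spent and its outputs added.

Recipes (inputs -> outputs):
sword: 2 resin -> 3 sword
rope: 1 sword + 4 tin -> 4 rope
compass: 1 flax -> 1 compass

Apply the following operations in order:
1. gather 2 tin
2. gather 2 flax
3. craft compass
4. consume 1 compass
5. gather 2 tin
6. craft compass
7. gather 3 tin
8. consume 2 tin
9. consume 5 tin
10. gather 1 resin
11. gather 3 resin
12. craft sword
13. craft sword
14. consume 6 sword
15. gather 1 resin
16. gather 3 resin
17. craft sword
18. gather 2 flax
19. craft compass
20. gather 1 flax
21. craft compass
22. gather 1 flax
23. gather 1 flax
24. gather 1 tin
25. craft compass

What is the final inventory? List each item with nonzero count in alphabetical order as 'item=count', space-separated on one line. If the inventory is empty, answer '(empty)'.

Answer: compass=4 flax=2 resin=2 sword=3 tin=1

Derivation:
After 1 (gather 2 tin): tin=2
After 2 (gather 2 flax): flax=2 tin=2
After 3 (craft compass): compass=1 flax=1 tin=2
After 4 (consume 1 compass): flax=1 tin=2
After 5 (gather 2 tin): flax=1 tin=4
After 6 (craft compass): compass=1 tin=4
After 7 (gather 3 tin): compass=1 tin=7
After 8 (consume 2 tin): compass=1 tin=5
After 9 (consume 5 tin): compass=1
After 10 (gather 1 resin): compass=1 resin=1
After 11 (gather 3 resin): compass=1 resin=4
After 12 (craft sword): compass=1 resin=2 sword=3
After 13 (craft sword): compass=1 sword=6
After 14 (consume 6 sword): compass=1
After 15 (gather 1 resin): compass=1 resin=1
After 16 (gather 3 resin): compass=1 resin=4
After 17 (craft sword): compass=1 resin=2 sword=3
After 18 (gather 2 flax): compass=1 flax=2 resin=2 sword=3
After 19 (craft compass): compass=2 flax=1 resin=2 sword=3
After 20 (gather 1 flax): compass=2 flax=2 resin=2 sword=3
After 21 (craft compass): compass=3 flax=1 resin=2 sword=3
After 22 (gather 1 flax): compass=3 flax=2 resin=2 sword=3
After 23 (gather 1 flax): compass=3 flax=3 resin=2 sword=3
After 24 (gather 1 tin): compass=3 flax=3 resin=2 sword=3 tin=1
After 25 (craft compass): compass=4 flax=2 resin=2 sword=3 tin=1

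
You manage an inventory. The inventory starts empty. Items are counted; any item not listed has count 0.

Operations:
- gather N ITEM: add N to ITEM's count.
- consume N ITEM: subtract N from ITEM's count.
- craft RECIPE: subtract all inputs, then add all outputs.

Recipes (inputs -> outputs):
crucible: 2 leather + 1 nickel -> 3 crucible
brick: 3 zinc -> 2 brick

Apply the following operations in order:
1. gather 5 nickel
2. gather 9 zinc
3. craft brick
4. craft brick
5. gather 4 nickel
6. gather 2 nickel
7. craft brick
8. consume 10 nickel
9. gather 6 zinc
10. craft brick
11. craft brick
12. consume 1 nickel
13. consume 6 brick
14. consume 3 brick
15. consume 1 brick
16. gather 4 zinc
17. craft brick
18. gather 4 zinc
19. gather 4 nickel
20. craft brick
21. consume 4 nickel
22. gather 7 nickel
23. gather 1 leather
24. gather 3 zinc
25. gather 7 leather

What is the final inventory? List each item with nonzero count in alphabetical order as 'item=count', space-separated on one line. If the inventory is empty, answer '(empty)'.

After 1 (gather 5 nickel): nickel=5
After 2 (gather 9 zinc): nickel=5 zinc=9
After 3 (craft brick): brick=2 nickel=5 zinc=6
After 4 (craft brick): brick=4 nickel=5 zinc=3
After 5 (gather 4 nickel): brick=4 nickel=9 zinc=3
After 6 (gather 2 nickel): brick=4 nickel=11 zinc=3
After 7 (craft brick): brick=6 nickel=11
After 8 (consume 10 nickel): brick=6 nickel=1
After 9 (gather 6 zinc): brick=6 nickel=1 zinc=6
After 10 (craft brick): brick=8 nickel=1 zinc=3
After 11 (craft brick): brick=10 nickel=1
After 12 (consume 1 nickel): brick=10
After 13 (consume 6 brick): brick=4
After 14 (consume 3 brick): brick=1
After 15 (consume 1 brick): (empty)
After 16 (gather 4 zinc): zinc=4
After 17 (craft brick): brick=2 zinc=1
After 18 (gather 4 zinc): brick=2 zinc=5
After 19 (gather 4 nickel): brick=2 nickel=4 zinc=5
After 20 (craft brick): brick=4 nickel=4 zinc=2
After 21 (consume 4 nickel): brick=4 zinc=2
After 22 (gather 7 nickel): brick=4 nickel=7 zinc=2
After 23 (gather 1 leather): brick=4 leather=1 nickel=7 zinc=2
After 24 (gather 3 zinc): brick=4 leather=1 nickel=7 zinc=5
After 25 (gather 7 leather): brick=4 leather=8 nickel=7 zinc=5

Answer: brick=4 leather=8 nickel=7 zinc=5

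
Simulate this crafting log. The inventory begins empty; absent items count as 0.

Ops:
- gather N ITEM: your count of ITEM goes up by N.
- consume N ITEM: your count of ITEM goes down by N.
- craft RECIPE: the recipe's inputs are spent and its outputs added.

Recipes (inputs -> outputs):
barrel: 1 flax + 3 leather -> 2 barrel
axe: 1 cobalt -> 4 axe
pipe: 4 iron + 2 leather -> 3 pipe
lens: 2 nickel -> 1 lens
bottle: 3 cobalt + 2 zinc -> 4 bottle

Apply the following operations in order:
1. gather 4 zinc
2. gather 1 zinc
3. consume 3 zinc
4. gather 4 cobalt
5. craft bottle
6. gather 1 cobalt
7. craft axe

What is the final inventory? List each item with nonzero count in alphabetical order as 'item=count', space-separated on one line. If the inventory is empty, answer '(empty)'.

Answer: axe=4 bottle=4 cobalt=1

Derivation:
After 1 (gather 4 zinc): zinc=4
After 2 (gather 1 zinc): zinc=5
After 3 (consume 3 zinc): zinc=2
After 4 (gather 4 cobalt): cobalt=4 zinc=2
After 5 (craft bottle): bottle=4 cobalt=1
After 6 (gather 1 cobalt): bottle=4 cobalt=2
After 7 (craft axe): axe=4 bottle=4 cobalt=1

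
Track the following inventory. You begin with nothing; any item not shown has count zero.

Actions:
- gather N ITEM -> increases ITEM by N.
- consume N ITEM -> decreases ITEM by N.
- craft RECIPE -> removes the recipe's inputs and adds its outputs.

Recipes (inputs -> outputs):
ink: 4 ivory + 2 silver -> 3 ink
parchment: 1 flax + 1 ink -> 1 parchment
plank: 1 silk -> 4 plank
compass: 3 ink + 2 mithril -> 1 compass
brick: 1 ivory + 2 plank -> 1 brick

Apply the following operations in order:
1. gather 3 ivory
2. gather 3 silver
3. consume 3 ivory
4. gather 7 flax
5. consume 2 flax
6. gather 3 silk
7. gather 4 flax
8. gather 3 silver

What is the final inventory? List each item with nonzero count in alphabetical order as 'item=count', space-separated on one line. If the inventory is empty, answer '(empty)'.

After 1 (gather 3 ivory): ivory=3
After 2 (gather 3 silver): ivory=3 silver=3
After 3 (consume 3 ivory): silver=3
After 4 (gather 7 flax): flax=7 silver=3
After 5 (consume 2 flax): flax=5 silver=3
After 6 (gather 3 silk): flax=5 silk=3 silver=3
After 7 (gather 4 flax): flax=9 silk=3 silver=3
After 8 (gather 3 silver): flax=9 silk=3 silver=6

Answer: flax=9 silk=3 silver=6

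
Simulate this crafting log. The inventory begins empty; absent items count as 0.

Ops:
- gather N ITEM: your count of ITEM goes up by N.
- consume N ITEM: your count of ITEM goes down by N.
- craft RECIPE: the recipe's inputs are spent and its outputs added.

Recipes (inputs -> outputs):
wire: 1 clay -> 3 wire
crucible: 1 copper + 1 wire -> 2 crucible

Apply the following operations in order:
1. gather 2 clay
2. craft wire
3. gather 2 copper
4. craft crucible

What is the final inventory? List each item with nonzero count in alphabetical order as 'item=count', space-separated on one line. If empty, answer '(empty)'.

After 1 (gather 2 clay): clay=2
After 2 (craft wire): clay=1 wire=3
After 3 (gather 2 copper): clay=1 copper=2 wire=3
After 4 (craft crucible): clay=1 copper=1 crucible=2 wire=2

Answer: clay=1 copper=1 crucible=2 wire=2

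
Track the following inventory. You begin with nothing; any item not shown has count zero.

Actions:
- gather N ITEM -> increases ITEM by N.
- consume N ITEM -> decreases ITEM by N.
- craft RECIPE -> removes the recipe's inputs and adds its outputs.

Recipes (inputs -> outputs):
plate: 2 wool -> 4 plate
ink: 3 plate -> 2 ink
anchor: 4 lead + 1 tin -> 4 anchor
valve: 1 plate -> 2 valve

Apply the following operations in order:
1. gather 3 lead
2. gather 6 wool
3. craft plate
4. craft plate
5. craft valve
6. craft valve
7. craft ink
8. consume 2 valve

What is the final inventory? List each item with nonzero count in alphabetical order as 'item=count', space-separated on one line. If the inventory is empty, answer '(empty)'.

Answer: ink=2 lead=3 plate=3 valve=2 wool=2

Derivation:
After 1 (gather 3 lead): lead=3
After 2 (gather 6 wool): lead=3 wool=6
After 3 (craft plate): lead=3 plate=4 wool=4
After 4 (craft plate): lead=3 plate=8 wool=2
After 5 (craft valve): lead=3 plate=7 valve=2 wool=2
After 6 (craft valve): lead=3 plate=6 valve=4 wool=2
After 7 (craft ink): ink=2 lead=3 plate=3 valve=4 wool=2
After 8 (consume 2 valve): ink=2 lead=3 plate=3 valve=2 wool=2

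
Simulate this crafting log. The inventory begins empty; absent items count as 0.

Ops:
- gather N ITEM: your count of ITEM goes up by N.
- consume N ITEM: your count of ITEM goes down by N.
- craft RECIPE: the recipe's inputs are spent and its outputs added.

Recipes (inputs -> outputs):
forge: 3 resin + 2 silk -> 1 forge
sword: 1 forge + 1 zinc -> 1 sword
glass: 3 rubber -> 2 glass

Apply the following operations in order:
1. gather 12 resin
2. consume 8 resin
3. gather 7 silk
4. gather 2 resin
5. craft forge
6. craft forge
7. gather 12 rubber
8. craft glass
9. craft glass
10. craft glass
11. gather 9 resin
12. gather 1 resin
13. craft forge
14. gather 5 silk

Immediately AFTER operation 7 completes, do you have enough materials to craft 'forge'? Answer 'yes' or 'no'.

After 1 (gather 12 resin): resin=12
After 2 (consume 8 resin): resin=4
After 3 (gather 7 silk): resin=4 silk=7
After 4 (gather 2 resin): resin=6 silk=7
After 5 (craft forge): forge=1 resin=3 silk=5
After 6 (craft forge): forge=2 silk=3
After 7 (gather 12 rubber): forge=2 rubber=12 silk=3

Answer: no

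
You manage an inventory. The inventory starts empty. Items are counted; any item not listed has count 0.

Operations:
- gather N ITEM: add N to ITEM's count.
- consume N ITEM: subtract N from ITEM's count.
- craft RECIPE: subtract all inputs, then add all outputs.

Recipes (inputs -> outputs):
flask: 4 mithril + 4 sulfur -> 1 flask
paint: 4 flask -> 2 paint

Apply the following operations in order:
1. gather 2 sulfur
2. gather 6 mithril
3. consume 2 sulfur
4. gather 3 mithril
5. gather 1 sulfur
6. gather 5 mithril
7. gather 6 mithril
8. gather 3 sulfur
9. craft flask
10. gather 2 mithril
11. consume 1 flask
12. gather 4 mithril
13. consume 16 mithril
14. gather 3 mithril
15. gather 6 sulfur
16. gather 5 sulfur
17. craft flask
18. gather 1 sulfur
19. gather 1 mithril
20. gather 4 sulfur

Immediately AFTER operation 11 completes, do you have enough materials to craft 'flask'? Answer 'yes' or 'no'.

After 1 (gather 2 sulfur): sulfur=2
After 2 (gather 6 mithril): mithril=6 sulfur=2
After 3 (consume 2 sulfur): mithril=6
After 4 (gather 3 mithril): mithril=9
After 5 (gather 1 sulfur): mithril=9 sulfur=1
After 6 (gather 5 mithril): mithril=14 sulfur=1
After 7 (gather 6 mithril): mithril=20 sulfur=1
After 8 (gather 3 sulfur): mithril=20 sulfur=4
After 9 (craft flask): flask=1 mithril=16
After 10 (gather 2 mithril): flask=1 mithril=18
After 11 (consume 1 flask): mithril=18

Answer: no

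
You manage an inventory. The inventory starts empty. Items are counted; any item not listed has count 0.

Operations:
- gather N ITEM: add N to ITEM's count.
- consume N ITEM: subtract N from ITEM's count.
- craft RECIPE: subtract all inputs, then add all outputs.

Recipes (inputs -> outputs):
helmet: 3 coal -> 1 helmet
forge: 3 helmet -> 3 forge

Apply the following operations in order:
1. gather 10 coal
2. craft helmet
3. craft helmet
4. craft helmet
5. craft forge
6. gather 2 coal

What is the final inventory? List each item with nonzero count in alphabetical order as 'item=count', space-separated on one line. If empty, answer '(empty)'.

After 1 (gather 10 coal): coal=10
After 2 (craft helmet): coal=7 helmet=1
After 3 (craft helmet): coal=4 helmet=2
After 4 (craft helmet): coal=1 helmet=3
After 5 (craft forge): coal=1 forge=3
After 6 (gather 2 coal): coal=3 forge=3

Answer: coal=3 forge=3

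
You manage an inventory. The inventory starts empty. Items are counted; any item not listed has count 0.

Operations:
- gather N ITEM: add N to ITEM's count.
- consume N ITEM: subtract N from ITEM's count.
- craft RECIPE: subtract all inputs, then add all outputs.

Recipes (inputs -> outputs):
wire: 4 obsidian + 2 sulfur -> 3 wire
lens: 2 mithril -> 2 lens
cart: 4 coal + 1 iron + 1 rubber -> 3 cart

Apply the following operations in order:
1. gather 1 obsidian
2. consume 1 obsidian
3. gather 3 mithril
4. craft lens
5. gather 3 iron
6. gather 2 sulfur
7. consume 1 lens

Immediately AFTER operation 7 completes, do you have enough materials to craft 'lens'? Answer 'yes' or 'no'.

After 1 (gather 1 obsidian): obsidian=1
After 2 (consume 1 obsidian): (empty)
After 3 (gather 3 mithril): mithril=3
After 4 (craft lens): lens=2 mithril=1
After 5 (gather 3 iron): iron=3 lens=2 mithril=1
After 6 (gather 2 sulfur): iron=3 lens=2 mithril=1 sulfur=2
After 7 (consume 1 lens): iron=3 lens=1 mithril=1 sulfur=2

Answer: no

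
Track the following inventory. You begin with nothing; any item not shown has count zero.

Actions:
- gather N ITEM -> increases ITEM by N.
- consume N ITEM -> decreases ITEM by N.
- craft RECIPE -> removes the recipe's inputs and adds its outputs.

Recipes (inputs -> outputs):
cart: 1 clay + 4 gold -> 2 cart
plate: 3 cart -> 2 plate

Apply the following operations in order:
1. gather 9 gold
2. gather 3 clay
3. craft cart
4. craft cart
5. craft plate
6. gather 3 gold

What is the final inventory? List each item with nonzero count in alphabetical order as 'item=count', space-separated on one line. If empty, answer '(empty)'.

Answer: cart=1 clay=1 gold=4 plate=2

Derivation:
After 1 (gather 9 gold): gold=9
After 2 (gather 3 clay): clay=3 gold=9
After 3 (craft cart): cart=2 clay=2 gold=5
After 4 (craft cart): cart=4 clay=1 gold=1
After 5 (craft plate): cart=1 clay=1 gold=1 plate=2
After 6 (gather 3 gold): cart=1 clay=1 gold=4 plate=2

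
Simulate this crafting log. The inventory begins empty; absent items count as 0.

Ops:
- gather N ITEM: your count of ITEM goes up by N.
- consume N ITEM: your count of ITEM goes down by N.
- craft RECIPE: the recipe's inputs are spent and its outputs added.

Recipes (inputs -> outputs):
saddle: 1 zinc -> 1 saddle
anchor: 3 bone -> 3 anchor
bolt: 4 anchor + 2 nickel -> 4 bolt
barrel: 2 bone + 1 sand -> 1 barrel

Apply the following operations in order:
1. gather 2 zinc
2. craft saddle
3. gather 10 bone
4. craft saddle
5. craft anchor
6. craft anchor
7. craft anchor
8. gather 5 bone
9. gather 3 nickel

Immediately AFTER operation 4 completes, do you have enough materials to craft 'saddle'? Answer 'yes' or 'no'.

Answer: no

Derivation:
After 1 (gather 2 zinc): zinc=2
After 2 (craft saddle): saddle=1 zinc=1
After 3 (gather 10 bone): bone=10 saddle=1 zinc=1
After 4 (craft saddle): bone=10 saddle=2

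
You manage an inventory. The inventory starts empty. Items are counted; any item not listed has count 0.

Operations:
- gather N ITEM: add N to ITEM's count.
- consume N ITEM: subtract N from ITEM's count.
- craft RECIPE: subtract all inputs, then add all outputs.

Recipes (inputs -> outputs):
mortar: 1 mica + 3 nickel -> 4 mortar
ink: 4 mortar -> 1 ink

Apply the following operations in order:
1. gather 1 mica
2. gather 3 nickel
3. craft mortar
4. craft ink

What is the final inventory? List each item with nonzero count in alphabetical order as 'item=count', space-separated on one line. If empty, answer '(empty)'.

Answer: ink=1

Derivation:
After 1 (gather 1 mica): mica=1
After 2 (gather 3 nickel): mica=1 nickel=3
After 3 (craft mortar): mortar=4
After 4 (craft ink): ink=1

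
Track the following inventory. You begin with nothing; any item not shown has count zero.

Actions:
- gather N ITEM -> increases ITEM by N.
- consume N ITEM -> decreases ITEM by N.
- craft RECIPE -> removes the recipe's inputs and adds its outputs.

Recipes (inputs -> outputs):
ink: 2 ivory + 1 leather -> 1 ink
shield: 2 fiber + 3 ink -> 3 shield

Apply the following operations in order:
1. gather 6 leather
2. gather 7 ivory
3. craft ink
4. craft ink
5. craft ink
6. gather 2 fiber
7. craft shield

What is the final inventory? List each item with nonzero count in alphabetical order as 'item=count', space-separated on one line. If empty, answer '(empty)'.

Answer: ivory=1 leather=3 shield=3

Derivation:
After 1 (gather 6 leather): leather=6
After 2 (gather 7 ivory): ivory=7 leather=6
After 3 (craft ink): ink=1 ivory=5 leather=5
After 4 (craft ink): ink=2 ivory=3 leather=4
After 5 (craft ink): ink=3 ivory=1 leather=3
After 6 (gather 2 fiber): fiber=2 ink=3 ivory=1 leather=3
After 7 (craft shield): ivory=1 leather=3 shield=3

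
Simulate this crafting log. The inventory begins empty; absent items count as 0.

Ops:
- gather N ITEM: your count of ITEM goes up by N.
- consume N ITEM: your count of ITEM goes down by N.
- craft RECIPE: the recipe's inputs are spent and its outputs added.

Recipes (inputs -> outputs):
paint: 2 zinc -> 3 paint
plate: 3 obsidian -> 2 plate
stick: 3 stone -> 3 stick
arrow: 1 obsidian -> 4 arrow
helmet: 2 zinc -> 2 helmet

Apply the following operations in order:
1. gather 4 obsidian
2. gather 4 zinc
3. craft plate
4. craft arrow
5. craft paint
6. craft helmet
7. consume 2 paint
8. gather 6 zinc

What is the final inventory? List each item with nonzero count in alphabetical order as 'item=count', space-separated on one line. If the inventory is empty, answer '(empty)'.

After 1 (gather 4 obsidian): obsidian=4
After 2 (gather 4 zinc): obsidian=4 zinc=4
After 3 (craft plate): obsidian=1 plate=2 zinc=4
After 4 (craft arrow): arrow=4 plate=2 zinc=4
After 5 (craft paint): arrow=4 paint=3 plate=2 zinc=2
After 6 (craft helmet): arrow=4 helmet=2 paint=3 plate=2
After 7 (consume 2 paint): arrow=4 helmet=2 paint=1 plate=2
After 8 (gather 6 zinc): arrow=4 helmet=2 paint=1 plate=2 zinc=6

Answer: arrow=4 helmet=2 paint=1 plate=2 zinc=6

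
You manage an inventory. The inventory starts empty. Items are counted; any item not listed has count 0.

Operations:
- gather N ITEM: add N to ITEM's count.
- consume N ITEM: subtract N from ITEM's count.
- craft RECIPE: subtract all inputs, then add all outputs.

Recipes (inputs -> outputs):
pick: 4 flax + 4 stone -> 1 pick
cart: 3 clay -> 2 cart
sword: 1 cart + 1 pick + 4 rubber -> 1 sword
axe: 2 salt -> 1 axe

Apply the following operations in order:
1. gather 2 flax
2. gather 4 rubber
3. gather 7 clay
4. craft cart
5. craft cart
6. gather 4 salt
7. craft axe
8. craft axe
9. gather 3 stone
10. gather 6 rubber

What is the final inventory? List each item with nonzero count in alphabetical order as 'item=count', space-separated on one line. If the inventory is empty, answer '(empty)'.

After 1 (gather 2 flax): flax=2
After 2 (gather 4 rubber): flax=2 rubber=4
After 3 (gather 7 clay): clay=7 flax=2 rubber=4
After 4 (craft cart): cart=2 clay=4 flax=2 rubber=4
After 5 (craft cart): cart=4 clay=1 flax=2 rubber=4
After 6 (gather 4 salt): cart=4 clay=1 flax=2 rubber=4 salt=4
After 7 (craft axe): axe=1 cart=4 clay=1 flax=2 rubber=4 salt=2
After 8 (craft axe): axe=2 cart=4 clay=1 flax=2 rubber=4
After 9 (gather 3 stone): axe=2 cart=4 clay=1 flax=2 rubber=4 stone=3
After 10 (gather 6 rubber): axe=2 cart=4 clay=1 flax=2 rubber=10 stone=3

Answer: axe=2 cart=4 clay=1 flax=2 rubber=10 stone=3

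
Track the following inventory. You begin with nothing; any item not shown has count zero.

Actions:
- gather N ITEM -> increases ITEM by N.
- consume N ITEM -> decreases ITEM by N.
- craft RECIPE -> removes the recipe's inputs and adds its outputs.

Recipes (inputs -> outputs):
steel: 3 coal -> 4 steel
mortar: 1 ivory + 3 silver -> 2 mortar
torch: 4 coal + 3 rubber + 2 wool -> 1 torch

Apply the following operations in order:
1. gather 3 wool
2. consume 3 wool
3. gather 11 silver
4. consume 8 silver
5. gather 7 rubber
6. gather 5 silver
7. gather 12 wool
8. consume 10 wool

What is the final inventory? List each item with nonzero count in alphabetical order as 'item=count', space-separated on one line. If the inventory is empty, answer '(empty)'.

Answer: rubber=7 silver=8 wool=2

Derivation:
After 1 (gather 3 wool): wool=3
After 2 (consume 3 wool): (empty)
After 3 (gather 11 silver): silver=11
After 4 (consume 8 silver): silver=3
After 5 (gather 7 rubber): rubber=7 silver=3
After 6 (gather 5 silver): rubber=7 silver=8
After 7 (gather 12 wool): rubber=7 silver=8 wool=12
After 8 (consume 10 wool): rubber=7 silver=8 wool=2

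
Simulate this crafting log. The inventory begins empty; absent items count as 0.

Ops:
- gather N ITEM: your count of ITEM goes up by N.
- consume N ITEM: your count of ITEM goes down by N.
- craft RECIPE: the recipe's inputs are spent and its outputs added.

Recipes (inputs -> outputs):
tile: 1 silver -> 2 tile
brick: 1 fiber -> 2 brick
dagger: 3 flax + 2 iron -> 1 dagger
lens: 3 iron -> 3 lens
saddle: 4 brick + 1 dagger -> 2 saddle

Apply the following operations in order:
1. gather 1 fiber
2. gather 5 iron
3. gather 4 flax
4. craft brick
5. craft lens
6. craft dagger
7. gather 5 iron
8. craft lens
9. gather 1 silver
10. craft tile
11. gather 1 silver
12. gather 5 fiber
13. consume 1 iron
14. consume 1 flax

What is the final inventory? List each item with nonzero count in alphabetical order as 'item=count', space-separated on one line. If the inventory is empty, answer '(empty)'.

After 1 (gather 1 fiber): fiber=1
After 2 (gather 5 iron): fiber=1 iron=5
After 3 (gather 4 flax): fiber=1 flax=4 iron=5
After 4 (craft brick): brick=2 flax=4 iron=5
After 5 (craft lens): brick=2 flax=4 iron=2 lens=3
After 6 (craft dagger): brick=2 dagger=1 flax=1 lens=3
After 7 (gather 5 iron): brick=2 dagger=1 flax=1 iron=5 lens=3
After 8 (craft lens): brick=2 dagger=1 flax=1 iron=2 lens=6
After 9 (gather 1 silver): brick=2 dagger=1 flax=1 iron=2 lens=6 silver=1
After 10 (craft tile): brick=2 dagger=1 flax=1 iron=2 lens=6 tile=2
After 11 (gather 1 silver): brick=2 dagger=1 flax=1 iron=2 lens=6 silver=1 tile=2
After 12 (gather 5 fiber): brick=2 dagger=1 fiber=5 flax=1 iron=2 lens=6 silver=1 tile=2
After 13 (consume 1 iron): brick=2 dagger=1 fiber=5 flax=1 iron=1 lens=6 silver=1 tile=2
After 14 (consume 1 flax): brick=2 dagger=1 fiber=5 iron=1 lens=6 silver=1 tile=2

Answer: brick=2 dagger=1 fiber=5 iron=1 lens=6 silver=1 tile=2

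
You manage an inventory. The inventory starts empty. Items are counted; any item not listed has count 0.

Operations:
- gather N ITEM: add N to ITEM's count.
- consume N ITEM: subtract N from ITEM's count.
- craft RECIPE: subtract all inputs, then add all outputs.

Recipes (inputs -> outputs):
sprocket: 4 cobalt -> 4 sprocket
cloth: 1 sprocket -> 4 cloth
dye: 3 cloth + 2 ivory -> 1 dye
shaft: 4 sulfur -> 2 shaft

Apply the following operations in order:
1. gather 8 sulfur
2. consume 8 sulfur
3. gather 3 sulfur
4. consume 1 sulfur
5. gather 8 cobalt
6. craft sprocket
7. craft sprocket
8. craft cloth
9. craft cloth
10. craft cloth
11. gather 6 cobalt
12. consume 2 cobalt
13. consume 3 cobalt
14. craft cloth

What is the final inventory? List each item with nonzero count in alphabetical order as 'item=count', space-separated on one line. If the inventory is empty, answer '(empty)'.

Answer: cloth=16 cobalt=1 sprocket=4 sulfur=2

Derivation:
After 1 (gather 8 sulfur): sulfur=8
After 2 (consume 8 sulfur): (empty)
After 3 (gather 3 sulfur): sulfur=3
After 4 (consume 1 sulfur): sulfur=2
After 5 (gather 8 cobalt): cobalt=8 sulfur=2
After 6 (craft sprocket): cobalt=4 sprocket=4 sulfur=2
After 7 (craft sprocket): sprocket=8 sulfur=2
After 8 (craft cloth): cloth=4 sprocket=7 sulfur=2
After 9 (craft cloth): cloth=8 sprocket=6 sulfur=2
After 10 (craft cloth): cloth=12 sprocket=5 sulfur=2
After 11 (gather 6 cobalt): cloth=12 cobalt=6 sprocket=5 sulfur=2
After 12 (consume 2 cobalt): cloth=12 cobalt=4 sprocket=5 sulfur=2
After 13 (consume 3 cobalt): cloth=12 cobalt=1 sprocket=5 sulfur=2
After 14 (craft cloth): cloth=16 cobalt=1 sprocket=4 sulfur=2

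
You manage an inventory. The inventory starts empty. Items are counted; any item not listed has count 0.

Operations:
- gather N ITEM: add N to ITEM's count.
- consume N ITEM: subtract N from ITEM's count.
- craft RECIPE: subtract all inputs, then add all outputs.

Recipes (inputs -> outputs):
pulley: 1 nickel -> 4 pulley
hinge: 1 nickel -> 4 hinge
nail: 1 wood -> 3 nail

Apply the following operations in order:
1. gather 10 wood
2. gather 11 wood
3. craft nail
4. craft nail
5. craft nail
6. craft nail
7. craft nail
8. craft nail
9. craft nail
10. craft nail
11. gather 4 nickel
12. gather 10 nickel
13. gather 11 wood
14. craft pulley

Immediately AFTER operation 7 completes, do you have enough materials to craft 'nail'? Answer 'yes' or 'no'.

After 1 (gather 10 wood): wood=10
After 2 (gather 11 wood): wood=21
After 3 (craft nail): nail=3 wood=20
After 4 (craft nail): nail=6 wood=19
After 5 (craft nail): nail=9 wood=18
After 6 (craft nail): nail=12 wood=17
After 7 (craft nail): nail=15 wood=16

Answer: yes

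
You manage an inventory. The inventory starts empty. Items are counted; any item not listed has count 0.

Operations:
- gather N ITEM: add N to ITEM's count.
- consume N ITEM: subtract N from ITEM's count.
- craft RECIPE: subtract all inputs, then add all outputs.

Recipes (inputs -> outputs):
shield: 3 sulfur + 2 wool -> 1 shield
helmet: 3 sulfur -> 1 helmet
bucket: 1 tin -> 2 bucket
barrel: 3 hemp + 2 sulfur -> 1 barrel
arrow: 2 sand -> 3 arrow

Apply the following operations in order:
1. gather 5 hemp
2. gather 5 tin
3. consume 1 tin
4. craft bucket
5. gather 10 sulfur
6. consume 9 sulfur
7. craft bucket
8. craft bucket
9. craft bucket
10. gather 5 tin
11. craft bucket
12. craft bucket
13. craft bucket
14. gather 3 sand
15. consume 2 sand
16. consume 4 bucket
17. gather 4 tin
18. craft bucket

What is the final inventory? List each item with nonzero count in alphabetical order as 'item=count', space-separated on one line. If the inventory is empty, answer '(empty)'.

After 1 (gather 5 hemp): hemp=5
After 2 (gather 5 tin): hemp=5 tin=5
After 3 (consume 1 tin): hemp=5 tin=4
After 4 (craft bucket): bucket=2 hemp=5 tin=3
After 5 (gather 10 sulfur): bucket=2 hemp=5 sulfur=10 tin=3
After 6 (consume 9 sulfur): bucket=2 hemp=5 sulfur=1 tin=3
After 7 (craft bucket): bucket=4 hemp=5 sulfur=1 tin=2
After 8 (craft bucket): bucket=6 hemp=5 sulfur=1 tin=1
After 9 (craft bucket): bucket=8 hemp=5 sulfur=1
After 10 (gather 5 tin): bucket=8 hemp=5 sulfur=1 tin=5
After 11 (craft bucket): bucket=10 hemp=5 sulfur=1 tin=4
After 12 (craft bucket): bucket=12 hemp=5 sulfur=1 tin=3
After 13 (craft bucket): bucket=14 hemp=5 sulfur=1 tin=2
After 14 (gather 3 sand): bucket=14 hemp=5 sand=3 sulfur=1 tin=2
After 15 (consume 2 sand): bucket=14 hemp=5 sand=1 sulfur=1 tin=2
After 16 (consume 4 bucket): bucket=10 hemp=5 sand=1 sulfur=1 tin=2
After 17 (gather 4 tin): bucket=10 hemp=5 sand=1 sulfur=1 tin=6
After 18 (craft bucket): bucket=12 hemp=5 sand=1 sulfur=1 tin=5

Answer: bucket=12 hemp=5 sand=1 sulfur=1 tin=5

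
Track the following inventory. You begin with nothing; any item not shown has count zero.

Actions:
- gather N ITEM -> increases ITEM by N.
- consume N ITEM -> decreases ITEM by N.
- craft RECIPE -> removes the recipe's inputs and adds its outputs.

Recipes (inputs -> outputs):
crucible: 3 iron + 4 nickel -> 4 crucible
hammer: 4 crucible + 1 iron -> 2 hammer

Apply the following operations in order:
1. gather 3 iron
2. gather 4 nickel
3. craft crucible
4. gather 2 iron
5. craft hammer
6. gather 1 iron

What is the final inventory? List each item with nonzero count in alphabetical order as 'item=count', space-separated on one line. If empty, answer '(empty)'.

Answer: hammer=2 iron=2

Derivation:
After 1 (gather 3 iron): iron=3
After 2 (gather 4 nickel): iron=3 nickel=4
After 3 (craft crucible): crucible=4
After 4 (gather 2 iron): crucible=4 iron=2
After 5 (craft hammer): hammer=2 iron=1
After 6 (gather 1 iron): hammer=2 iron=2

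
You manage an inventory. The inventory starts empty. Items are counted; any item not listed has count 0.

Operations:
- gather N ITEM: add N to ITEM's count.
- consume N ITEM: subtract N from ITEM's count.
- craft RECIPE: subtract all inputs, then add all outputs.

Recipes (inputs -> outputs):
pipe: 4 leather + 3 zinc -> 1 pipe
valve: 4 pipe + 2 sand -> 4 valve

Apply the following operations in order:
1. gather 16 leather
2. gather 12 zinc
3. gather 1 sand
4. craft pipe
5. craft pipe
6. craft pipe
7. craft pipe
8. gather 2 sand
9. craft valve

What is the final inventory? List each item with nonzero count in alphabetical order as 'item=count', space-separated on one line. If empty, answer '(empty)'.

Answer: sand=1 valve=4

Derivation:
After 1 (gather 16 leather): leather=16
After 2 (gather 12 zinc): leather=16 zinc=12
After 3 (gather 1 sand): leather=16 sand=1 zinc=12
After 4 (craft pipe): leather=12 pipe=1 sand=1 zinc=9
After 5 (craft pipe): leather=8 pipe=2 sand=1 zinc=6
After 6 (craft pipe): leather=4 pipe=3 sand=1 zinc=3
After 7 (craft pipe): pipe=4 sand=1
After 8 (gather 2 sand): pipe=4 sand=3
After 9 (craft valve): sand=1 valve=4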